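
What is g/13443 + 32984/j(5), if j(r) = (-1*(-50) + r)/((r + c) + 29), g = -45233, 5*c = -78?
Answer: 40780720829/3696825 ≈ 11031.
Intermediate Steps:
c = -78/5 (c = (1/5)*(-78) = -78/5 ≈ -15.600)
j(r) = (50 + r)/(67/5 + r) (j(r) = (-1*(-50) + r)/((r - 78/5) + 29) = (50 + r)/((-78/5 + r) + 29) = (50 + r)/(67/5 + r))
g/13443 + 32984/j(5) = -45233/13443 + 32984/((5*(50 + 5)/(67 + 5*5))) = -45233*1/13443 + 32984/((5*55/(67 + 25))) = -45233/13443 + 32984/((5*55/92)) = -45233/13443 + 32984/((5*(1/92)*55)) = -45233/13443 + 32984/(275/92) = -45233/13443 + 32984*(92/275) = -45233/13443 + 3034528/275 = 40780720829/3696825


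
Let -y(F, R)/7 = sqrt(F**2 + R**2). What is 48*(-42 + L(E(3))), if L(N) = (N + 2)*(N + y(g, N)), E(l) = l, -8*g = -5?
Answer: -1296 - 210*sqrt(601) ≈ -6444.2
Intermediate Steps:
g = 5/8 (g = -1/8*(-5) = 5/8 ≈ 0.62500)
y(F, R) = -7*sqrt(F**2 + R**2)
L(N) = (2 + N)*(N - 7*sqrt(25/64 + N**2)) (L(N) = (N + 2)*(N - 7*sqrt((5/8)**2 + N**2)) = (2 + N)*(N - 7*sqrt(25/64 + N**2)))
48*(-42 + L(E(3))) = 48*(-42 + (3**2 + 2*3 - 7*sqrt(25 + 64*3**2)/4 - 7/8*3*sqrt(25 + 64*3**2))) = 48*(-42 + (9 + 6 - 7*sqrt(25 + 64*9)/4 - 7/8*3*sqrt(25 + 64*9))) = 48*(-42 + (9 + 6 - 7*sqrt(25 + 576)/4 - 7/8*3*sqrt(25 + 576))) = 48*(-42 + (9 + 6 - 7*sqrt(601)/4 - 7/8*3*sqrt(601))) = 48*(-42 + (9 + 6 - 7*sqrt(601)/4 - 21*sqrt(601)/8)) = 48*(-42 + (15 - 35*sqrt(601)/8)) = 48*(-27 - 35*sqrt(601)/8) = -1296 - 210*sqrt(601)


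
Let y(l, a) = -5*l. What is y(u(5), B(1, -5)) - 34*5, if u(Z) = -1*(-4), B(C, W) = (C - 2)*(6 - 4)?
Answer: -190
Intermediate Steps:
B(C, W) = -4 + 2*C (B(C, W) = (-2 + C)*2 = -4 + 2*C)
u(Z) = 4
y(u(5), B(1, -5)) - 34*5 = -5*4 - 34*5 = -20 - 170 = -190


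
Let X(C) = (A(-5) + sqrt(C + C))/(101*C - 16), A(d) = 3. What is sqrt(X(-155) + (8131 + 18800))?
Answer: sqrt(6613721423358 - 15671*I*sqrt(310))/15671 ≈ 164.11 - 3.4232e-6*I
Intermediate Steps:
X(C) = (3 + sqrt(2)*sqrt(C))/(-16 + 101*C) (X(C) = (3 + sqrt(C + C))/(101*C - 16) = (3 + sqrt(2*C))/(-16 + 101*C) = (3 + sqrt(2)*sqrt(C))/(-16 + 101*C))
sqrt(X(-155) + (8131 + 18800)) = sqrt((3 + sqrt(2)*sqrt(-155))/(-16 + 101*(-155)) + (8131 + 18800)) = sqrt((3 + sqrt(2)*(I*sqrt(155)))/(-16 - 15655) + 26931) = sqrt((3 + I*sqrt(310))/(-15671) + 26931) = sqrt(-(3 + I*sqrt(310))/15671 + 26931) = sqrt((-3/15671 - I*sqrt(310)/15671) + 26931) = sqrt(422035698/15671 - I*sqrt(310)/15671)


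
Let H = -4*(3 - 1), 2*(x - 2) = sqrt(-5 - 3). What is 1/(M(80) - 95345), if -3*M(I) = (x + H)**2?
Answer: -858207/81835473049 - 36*I*sqrt(2)/81835473049 ≈ -1.0487e-5 - 6.2212e-10*I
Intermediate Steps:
x = 2 + I*sqrt(2) (x = 2 + sqrt(-5 - 3)/2 = 2 + sqrt(-8)/2 = 2 + (2*I*sqrt(2))/2 = 2 + I*sqrt(2) ≈ 2.0 + 1.4142*I)
H = -8 (H = -4*2 = -8)
M(I) = -(-6 + I*sqrt(2))**2/3 (M(I) = -((2 + I*sqrt(2)) - 8)**2/3 = -(-6 + I*sqrt(2))**2/3)
1/(M(80) - 95345) = 1/((-34/3 + 4*I*sqrt(2)) - 95345) = 1/(-286069/3 + 4*I*sqrt(2))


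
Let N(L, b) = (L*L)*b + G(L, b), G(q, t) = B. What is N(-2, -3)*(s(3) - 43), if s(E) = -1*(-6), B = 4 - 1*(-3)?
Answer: 185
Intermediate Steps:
B = 7 (B = 4 + 3 = 7)
G(q, t) = 7
s(E) = 6
N(L, b) = 7 + b*L**2 (N(L, b) = (L*L)*b + 7 = L**2*b + 7 = b*L**2 + 7 = 7 + b*L**2)
N(-2, -3)*(s(3) - 43) = (7 - 3*(-2)**2)*(6 - 43) = (7 - 3*4)*(-37) = (7 - 12)*(-37) = -5*(-37) = 185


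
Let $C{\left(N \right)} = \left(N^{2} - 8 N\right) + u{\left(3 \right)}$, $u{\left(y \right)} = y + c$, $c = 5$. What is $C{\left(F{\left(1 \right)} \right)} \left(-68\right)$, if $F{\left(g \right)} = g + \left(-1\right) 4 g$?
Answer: $-2788$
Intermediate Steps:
$u{\left(y \right)} = 5 + y$ ($u{\left(y \right)} = y + 5 = 5 + y$)
$F{\left(g \right)} = - 3 g$ ($F{\left(g \right)} = g - 4 g = - 3 g$)
$C{\left(N \right)} = 8 + N^{2} - 8 N$ ($C{\left(N \right)} = \left(N^{2} - 8 N\right) + \left(5 + 3\right) = \left(N^{2} - 8 N\right) + 8 = 8 + N^{2} - 8 N$)
$C{\left(F{\left(1 \right)} \right)} \left(-68\right) = \left(8 + \left(\left(-3\right) 1\right)^{2} - 8 \left(\left(-3\right) 1\right)\right) \left(-68\right) = \left(8 + \left(-3\right)^{2} - -24\right) \left(-68\right) = \left(8 + 9 + 24\right) \left(-68\right) = 41 \left(-68\right) = -2788$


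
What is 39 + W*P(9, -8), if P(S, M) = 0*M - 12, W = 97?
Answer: -1125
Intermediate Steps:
P(S, M) = -12 (P(S, M) = 0 - 12 = -12)
39 + W*P(9, -8) = 39 + 97*(-12) = 39 - 1164 = -1125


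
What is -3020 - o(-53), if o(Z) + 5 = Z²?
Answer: -5824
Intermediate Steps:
o(Z) = -5 + Z²
-3020 - o(-53) = -3020 - (-5 + (-53)²) = -3020 - (-5 + 2809) = -3020 - 1*2804 = -3020 - 2804 = -5824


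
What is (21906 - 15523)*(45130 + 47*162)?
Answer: 336664952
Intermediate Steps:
(21906 - 15523)*(45130 + 47*162) = 6383*(45130 + 7614) = 6383*52744 = 336664952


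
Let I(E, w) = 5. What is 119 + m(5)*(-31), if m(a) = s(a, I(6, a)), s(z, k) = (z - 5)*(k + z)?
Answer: 119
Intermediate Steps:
s(z, k) = (-5 + z)*(k + z)
m(a) = -25 + a² (m(a) = a² - 5*5 - 5*a + 5*a = a² - 25 - 5*a + 5*a = -25 + a²)
119 + m(5)*(-31) = 119 + (-25 + 5²)*(-31) = 119 + (-25 + 25)*(-31) = 119 + 0*(-31) = 119 + 0 = 119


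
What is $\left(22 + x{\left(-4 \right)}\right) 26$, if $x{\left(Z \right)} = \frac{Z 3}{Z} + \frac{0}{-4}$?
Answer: $650$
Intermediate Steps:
$x{\left(Z \right)} = 3$ ($x{\left(Z \right)} = \frac{3 Z}{Z} + 0 \left(- \frac{1}{4}\right) = 3 + 0 = 3$)
$\left(22 + x{\left(-4 \right)}\right) 26 = \left(22 + 3\right) 26 = 25 \cdot 26 = 650$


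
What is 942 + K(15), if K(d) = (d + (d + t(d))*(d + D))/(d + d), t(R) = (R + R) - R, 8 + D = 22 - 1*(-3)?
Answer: 1949/2 ≈ 974.50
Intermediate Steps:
D = 17 (D = -8 + (22 - 1*(-3)) = -8 + (22 + 3) = -8 + 25 = 17)
t(R) = R (t(R) = 2*R - R = R)
K(d) = (d + 2*d*(17 + d))/(2*d) (K(d) = (d + (d + d)*(d + 17))/(d + d) = (d + (2*d)*(17 + d))/((2*d)) = (d + 2*d*(17 + d))*(1/(2*d)) = (d + 2*d*(17 + d))/(2*d))
942 + K(15) = 942 + (35/2 + 15) = 942 + 65/2 = 1949/2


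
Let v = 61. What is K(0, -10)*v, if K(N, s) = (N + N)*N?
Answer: 0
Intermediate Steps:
K(N, s) = 2*N**2 (K(N, s) = (2*N)*N = 2*N**2)
K(0, -10)*v = (2*0**2)*61 = (2*0)*61 = 0*61 = 0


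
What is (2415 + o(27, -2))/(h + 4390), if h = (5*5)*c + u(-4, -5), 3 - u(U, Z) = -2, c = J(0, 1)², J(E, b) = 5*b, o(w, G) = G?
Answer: 2413/5020 ≈ 0.48068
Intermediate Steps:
c = 25 (c = (5*1)² = 5² = 25)
u(U, Z) = 5 (u(U, Z) = 3 - 1*(-2) = 3 + 2 = 5)
h = 630 (h = (5*5)*25 + 5 = 25*25 + 5 = 625 + 5 = 630)
(2415 + o(27, -2))/(h + 4390) = (2415 - 2)/(630 + 4390) = 2413/5020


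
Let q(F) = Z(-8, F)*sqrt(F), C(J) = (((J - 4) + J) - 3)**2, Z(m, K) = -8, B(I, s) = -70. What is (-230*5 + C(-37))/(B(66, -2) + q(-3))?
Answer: -189385/2546 + 10822*I*sqrt(3)/1273 ≈ -74.385 + 14.724*I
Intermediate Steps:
C(J) = (-7 + 2*J)**2 (C(J) = (((-4 + J) + J) - 3)**2 = ((-4 + 2*J) - 3)**2 = (-7 + 2*J)**2)
q(F) = -8*sqrt(F)
(-230*5 + C(-37))/(B(66, -2) + q(-3)) = (-230*5 + (-7 + 2*(-37))**2)/(-70 - 8*I*sqrt(3)) = (-1150 + (-7 - 74)**2)/(-70 - 8*I*sqrt(3)) = (-1150 + (-81)**2)/(-70 - 8*I*sqrt(3)) = (-1150 + 6561)/(-70 - 8*I*sqrt(3)) = 5411/(-70 - 8*I*sqrt(3))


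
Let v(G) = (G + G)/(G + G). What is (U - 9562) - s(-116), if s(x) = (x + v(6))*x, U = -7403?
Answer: -30305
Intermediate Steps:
v(G) = 1 (v(G) = (2*G)/((2*G)) = (2*G)*(1/(2*G)) = 1)
s(x) = x*(1 + x) (s(x) = (x + 1)*x = (1 + x)*x = x*(1 + x))
(U - 9562) - s(-116) = (-7403 - 9562) - (-116)*(1 - 116) = -16965 - (-116)*(-115) = -16965 - 1*13340 = -16965 - 13340 = -30305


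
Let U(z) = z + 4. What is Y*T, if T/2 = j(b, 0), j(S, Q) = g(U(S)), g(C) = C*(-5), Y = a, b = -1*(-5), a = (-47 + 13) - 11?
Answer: 4050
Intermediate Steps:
U(z) = 4 + z
a = -45 (a = -34 - 11 = -45)
b = 5
Y = -45
g(C) = -5*C
j(S, Q) = -20 - 5*S (j(S, Q) = -5*(4 + S) = -20 - 5*S)
T = -90 (T = 2*(-20 - 5*5) = 2*(-20 - 25) = 2*(-45) = -90)
Y*T = -45*(-90) = 4050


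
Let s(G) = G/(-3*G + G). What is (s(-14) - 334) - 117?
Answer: -903/2 ≈ -451.50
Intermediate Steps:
s(G) = -1/2 (s(G) = G/((-2*G)) = G*(-1/(2*G)) = -1/2)
(s(-14) - 334) - 117 = (-1/2 - 334) - 117 = -669/2 - 117 = -903/2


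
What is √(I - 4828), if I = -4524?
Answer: 2*I*√2338 ≈ 96.706*I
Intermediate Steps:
√(I - 4828) = √(-4524 - 4828) = √(-9352) = 2*I*√2338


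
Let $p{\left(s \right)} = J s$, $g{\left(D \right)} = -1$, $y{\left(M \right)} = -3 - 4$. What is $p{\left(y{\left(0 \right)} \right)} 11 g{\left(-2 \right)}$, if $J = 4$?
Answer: $308$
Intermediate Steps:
$y{\left(M \right)} = -7$ ($y{\left(M \right)} = -3 - 4 = -7$)
$p{\left(s \right)} = 4 s$
$p{\left(y{\left(0 \right)} \right)} 11 g{\left(-2 \right)} = 4 \left(-7\right) 11 \left(-1\right) = \left(-28\right) 11 \left(-1\right) = \left(-308\right) \left(-1\right) = 308$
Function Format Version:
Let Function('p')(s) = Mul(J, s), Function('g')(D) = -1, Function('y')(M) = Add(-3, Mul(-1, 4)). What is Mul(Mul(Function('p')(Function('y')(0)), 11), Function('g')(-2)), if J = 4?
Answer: 308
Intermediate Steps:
Function('y')(M) = -7 (Function('y')(M) = Add(-3, -4) = -7)
Function('p')(s) = Mul(4, s)
Mul(Mul(Function('p')(Function('y')(0)), 11), Function('g')(-2)) = Mul(Mul(Mul(4, -7), 11), -1) = Mul(Mul(-28, 11), -1) = Mul(-308, -1) = 308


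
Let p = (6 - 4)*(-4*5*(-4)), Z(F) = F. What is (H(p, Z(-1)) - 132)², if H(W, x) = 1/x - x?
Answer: 17424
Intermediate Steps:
p = 160 (p = 2*(-20*(-4)) = 2*80 = 160)
(H(p, Z(-1)) - 132)² = ((1/(-1) - 1*(-1)) - 132)² = ((-1 + 1) - 132)² = (0 - 132)² = (-132)² = 17424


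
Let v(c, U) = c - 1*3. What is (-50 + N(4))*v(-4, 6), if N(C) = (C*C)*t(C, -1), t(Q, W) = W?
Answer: 462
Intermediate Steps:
v(c, U) = -3 + c (v(c, U) = c - 3 = -3 + c)
N(C) = -C² (N(C) = (C*C)*(-1) = C²*(-1) = -C²)
(-50 + N(4))*v(-4, 6) = (-50 - 1*4²)*(-3 - 4) = (-50 - 1*16)*(-7) = (-50 - 16)*(-7) = -66*(-7) = 462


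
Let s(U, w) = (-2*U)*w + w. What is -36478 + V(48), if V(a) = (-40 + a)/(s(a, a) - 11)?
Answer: -166740946/4571 ≈ -36478.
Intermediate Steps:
s(U, w) = w - 2*U*w (s(U, w) = -2*U*w + w = w - 2*U*w)
V(a) = (-40 + a)/(-11 + a*(1 - 2*a)) (V(a) = (-40 + a)/(a*(1 - 2*a) - 11) = (-40 + a)/(-11 + a*(1 - 2*a)))
-36478 + V(48) = -36478 + (40 - 1*48)/(11 + 48*(-1 + 2*48)) = -36478 + (40 - 48)/(11 + 48*(-1 + 96)) = -36478 - 8/(11 + 48*95) = -36478 - 8/(11 + 4560) = -36478 - 8/4571 = -166740946/4571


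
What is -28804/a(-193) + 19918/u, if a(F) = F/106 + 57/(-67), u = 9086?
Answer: 929532326451/86194339 ≈ 10784.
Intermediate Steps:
a(F) = -57/67 + F/106 (a(F) = F*(1/106) + 57*(-1/67) = F/106 - 57/67 = -57/67 + F/106)
-28804/a(-193) + 19918/u = -28804/(-57/67 + (1/106)*(-193)) + 19918/9086 = -28804/(-57/67 - 193/106) + 19918*(1/9086) = -28804/(-18973/7102) + 9959/4543 = -28804*(-7102/18973) + 9959/4543 = 204566008/18973 + 9959/4543 = 929532326451/86194339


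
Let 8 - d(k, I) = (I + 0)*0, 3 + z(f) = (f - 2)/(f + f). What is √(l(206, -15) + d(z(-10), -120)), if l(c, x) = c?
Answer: √214 ≈ 14.629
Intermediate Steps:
z(f) = -3 + (-2 + f)/(2*f) (z(f) = -3 + (f - 2)/(f + f) = -3 + (-2 + f)/((2*f)) = -3 + (-2 + f)*(1/(2*f)) = -3 + (-2 + f)/(2*f))
d(k, I) = 8 (d(k, I) = 8 - (I + 0)*0 = 8 - I*0 = 8 - 1*0 = 8 + 0 = 8)
√(l(206, -15) + d(z(-10), -120)) = √(206 + 8) = √214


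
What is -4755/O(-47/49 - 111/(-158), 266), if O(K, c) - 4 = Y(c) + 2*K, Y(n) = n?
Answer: -18406605/1043183 ≈ -17.645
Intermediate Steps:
O(K, c) = 4 + c + 2*K (O(K, c) = 4 + (c + 2*K) = 4 + c + 2*K)
-4755/O(-47/49 - 111/(-158), 266) = -4755/(4 + 266 + 2*(-47/49 - 111/(-158))) = -4755/(4 + 266 + 2*(-47*1/49 - 111*(-1/158))) = -4755/(4 + 266 + 2*(-47/49 + 111/158)) = -4755/(4 + 266 + 2*(-1987/7742)) = -4755/(4 + 266 - 1987/3871) = -4755/1043183/3871 = -4755*3871/1043183 = -18406605/1043183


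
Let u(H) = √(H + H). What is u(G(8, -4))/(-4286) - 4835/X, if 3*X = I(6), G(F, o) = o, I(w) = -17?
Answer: 14505/17 - I*√2/2143 ≈ 853.24 - 0.00065992*I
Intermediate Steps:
X = -17/3 (X = (⅓)*(-17) = -17/3 ≈ -5.6667)
u(H) = √2*√H (u(H) = √(2*H) = √2*√H)
u(G(8, -4))/(-4286) - 4835/X = (√2*√(-4))/(-4286) - 4835/(-17/3) = (√2*(2*I))*(-1/4286) - 4835*(-3/17) = (2*I*√2)*(-1/4286) + 14505/17 = -I*√2/2143 + 14505/17 = 14505/17 - I*√2/2143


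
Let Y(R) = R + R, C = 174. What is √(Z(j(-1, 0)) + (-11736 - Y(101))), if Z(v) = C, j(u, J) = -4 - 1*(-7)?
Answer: 2*I*√2941 ≈ 108.46*I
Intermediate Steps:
j(u, J) = 3 (j(u, J) = -4 + 7 = 3)
Y(R) = 2*R
Z(v) = 174
√(Z(j(-1, 0)) + (-11736 - Y(101))) = √(174 + (-11736 - 2*101)) = √(174 + (-11736 - 1*202)) = √(174 + (-11736 - 202)) = √(174 - 11938) = √(-11764) = 2*I*√2941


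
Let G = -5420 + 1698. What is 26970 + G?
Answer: 23248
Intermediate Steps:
G = -3722
26970 + G = 26970 - 3722 = 23248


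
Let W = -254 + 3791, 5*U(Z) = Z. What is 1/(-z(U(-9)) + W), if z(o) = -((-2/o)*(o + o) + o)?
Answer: 5/17656 ≈ 0.00028319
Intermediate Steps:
U(Z) = Z/5
W = 3537
z(o) = 4 - o (z(o) = -((-2/o)*(2*o) + o) = -(-4 + o) = 4 - o)
1/(-z(U(-9)) + W) = 1/(-(4 - (-9)/5) + 3537) = 1/(-(4 - 1*(-9/5)) + 3537) = 1/(-(4 + 9/5) + 3537) = 1/(-1*29/5 + 3537) = 1/(-29/5 + 3537) = 1/(17656/5) = 5/17656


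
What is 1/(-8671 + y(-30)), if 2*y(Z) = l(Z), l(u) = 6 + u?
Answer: -1/8683 ≈ -0.00011517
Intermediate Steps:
y(Z) = 3 + Z/2 (y(Z) = (6 + Z)/2 = 3 + Z/2)
1/(-8671 + y(-30)) = 1/(-8671 + (3 + (1/2)*(-30))) = 1/(-8671 + (3 - 15)) = 1/(-8671 - 12) = 1/(-8683) = -1/8683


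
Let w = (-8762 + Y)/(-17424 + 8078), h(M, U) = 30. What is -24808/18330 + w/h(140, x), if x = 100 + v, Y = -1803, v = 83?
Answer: -75133451/57104060 ≈ -1.3157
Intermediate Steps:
x = 183 (x = 100 + 83 = 183)
w = 10565/9346 (w = (-8762 - 1803)/(-17424 + 8078) = -10565/(-9346) = -10565*(-1/9346) = 10565/9346 ≈ 1.1304)
-24808/18330 + w/h(140, x) = -24808/18330 + (10565/9346)/30 = -24808*1/18330 + (10565/9346)*(1/30) = -12404/9165 + 2113/56076 = -75133451/57104060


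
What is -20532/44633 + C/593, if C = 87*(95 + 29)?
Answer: 469325328/26467369 ≈ 17.732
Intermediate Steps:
C = 10788 (C = 87*124 = 10788)
-20532/44633 + C/593 = -20532/44633 + 10788/593 = 469325328/26467369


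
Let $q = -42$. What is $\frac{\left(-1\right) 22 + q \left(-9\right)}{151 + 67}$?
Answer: $\frac{178}{109} \approx 1.633$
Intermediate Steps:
$\frac{\left(-1\right) 22 + q \left(-9\right)}{151 + 67} = \frac{\left(-1\right) 22 - -378}{151 + 67} = \frac{-22 + 378}{218} = 356 \cdot \frac{1}{218} = \frac{178}{109}$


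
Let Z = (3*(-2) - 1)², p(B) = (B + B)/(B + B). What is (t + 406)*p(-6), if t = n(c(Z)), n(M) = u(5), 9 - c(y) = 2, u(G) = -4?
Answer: 402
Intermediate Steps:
p(B) = 1 (p(B) = (2*B)/((2*B)) = (2*B)*(1/(2*B)) = 1)
Z = 49 (Z = (-6 - 1)² = (-7)² = 49)
c(y) = 7 (c(y) = 9 - 1*2 = 9 - 2 = 7)
n(M) = -4
t = -4
(t + 406)*p(-6) = (-4 + 406)*1 = 402*1 = 402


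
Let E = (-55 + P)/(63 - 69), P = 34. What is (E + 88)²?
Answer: 33489/4 ≈ 8372.3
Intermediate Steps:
E = 7/2 (E = (-55 + 34)/(63 - 69) = -21/(-6) = -21*(-⅙) = 7/2 ≈ 3.5000)
(E + 88)² = (7/2 + 88)² = (183/2)² = 33489/4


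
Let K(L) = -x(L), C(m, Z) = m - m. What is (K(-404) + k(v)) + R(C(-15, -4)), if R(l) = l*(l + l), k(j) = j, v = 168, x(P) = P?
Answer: 572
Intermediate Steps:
C(m, Z) = 0
K(L) = -L
R(l) = 2*l**2 (R(l) = l*(2*l) = 2*l**2)
(K(-404) + k(v)) + R(C(-15, -4)) = (-1*(-404) + 168) + 2*0**2 = (404 + 168) + 2*0 = 572 + 0 = 572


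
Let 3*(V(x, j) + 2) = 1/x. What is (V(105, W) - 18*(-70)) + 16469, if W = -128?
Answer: 5584006/315 ≈ 17727.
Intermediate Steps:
V(x, j) = -2 + 1/(3*x)
(V(105, W) - 18*(-70)) + 16469 = ((-2 + (⅓)/105) - 18*(-70)) + 16469 = ((-2 + (⅓)*(1/105)) + 1260) + 16469 = ((-2 + 1/315) + 1260) + 16469 = (-629/315 + 1260) + 16469 = 396271/315 + 16469 = 5584006/315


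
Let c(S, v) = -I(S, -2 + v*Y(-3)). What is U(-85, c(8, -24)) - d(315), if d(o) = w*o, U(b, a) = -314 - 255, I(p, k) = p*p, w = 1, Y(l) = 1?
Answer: -884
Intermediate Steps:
I(p, k) = p²
c(S, v) = -S²
U(b, a) = -569
d(o) = o (d(o) = 1*o = o)
U(-85, c(8, -24)) - d(315) = -569 - 1*315 = -569 - 315 = -884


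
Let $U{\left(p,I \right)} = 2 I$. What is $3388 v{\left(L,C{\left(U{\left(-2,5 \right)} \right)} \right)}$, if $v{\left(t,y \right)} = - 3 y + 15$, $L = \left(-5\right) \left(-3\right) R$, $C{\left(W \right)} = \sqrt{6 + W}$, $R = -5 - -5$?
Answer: $10164$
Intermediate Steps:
$R = 0$ ($R = -5 + 5 = 0$)
$L = 0$ ($L = \left(-5\right) \left(-3\right) 0 = 15 \cdot 0 = 0$)
$v{\left(t,y \right)} = 15 - 3 y$
$3388 v{\left(L,C{\left(U{\left(-2,5 \right)} \right)} \right)} = 3388 \left(15 - 3 \sqrt{6 + 2 \cdot 5}\right) = 3388 \left(15 - 3 \sqrt{6 + 10}\right) = 3388 \left(15 - 3 \sqrt{16}\right) = 3388 \left(15 - 12\right) = 3388 \cdot 3 = 10164$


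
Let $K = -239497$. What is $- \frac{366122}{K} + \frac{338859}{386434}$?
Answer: $\frac{222637702871}{92549783698} \approx 2.4056$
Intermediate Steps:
$- \frac{366122}{K} + \frac{338859}{386434} = - \frac{366122}{-239497} + \frac{338859}{386434} = \left(-366122\right) \left(- \frac{1}{239497}\right) + 338859 \cdot \frac{1}{386434} = \frac{366122}{239497} + \frac{338859}{386434} = \frac{222637702871}{92549783698}$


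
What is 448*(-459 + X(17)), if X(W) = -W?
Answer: -213248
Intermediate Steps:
448*(-459 + X(17)) = 448*(-459 - 1*17) = 448*(-459 - 17) = 448*(-476) = -213248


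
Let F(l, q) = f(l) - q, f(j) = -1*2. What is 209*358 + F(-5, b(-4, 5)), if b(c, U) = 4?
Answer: 74816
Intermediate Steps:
f(j) = -2
F(l, q) = -2 - q
209*358 + F(-5, b(-4, 5)) = 209*358 + (-2 - 1*4) = 74822 + (-2 - 4) = 74822 - 6 = 74816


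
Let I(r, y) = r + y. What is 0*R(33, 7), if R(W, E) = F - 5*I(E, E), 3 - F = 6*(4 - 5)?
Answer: 0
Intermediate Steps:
F = 9 (F = 3 - 6*(4 - 5) = 3 - 6*(-1) = 3 - 1*(-6) = 3 + 6 = 9)
R(W, E) = 9 - 10*E (R(W, E) = 9 - 5*(E + E) = 9 - 10*E)
0*R(33, 7) = 0*(9 - 10*7) = 0*(9 - 70) = 0*(-61) = 0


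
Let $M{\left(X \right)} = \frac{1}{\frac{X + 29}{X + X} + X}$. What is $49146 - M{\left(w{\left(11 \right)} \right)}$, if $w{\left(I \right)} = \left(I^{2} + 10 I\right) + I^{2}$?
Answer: $\frac{12197495890}{248189} \approx 49146.0$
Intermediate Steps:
$w{\left(I \right)} = 2 I^{2} + 10 I$
$M{\left(X \right)} = \frac{1}{X + \frac{29 + X}{2 X}}$ ($M{\left(X \right)} = \frac{1}{\frac{29 + X}{2 X} + X} = \frac{1}{X + \frac{29 + X}{2 X}}$)
$49146 - M{\left(w{\left(11 \right)} \right)} = 49146 - \frac{2 \cdot 2 \cdot 11 \left(5 + 11\right)}{29 + 2 \cdot 11 \left(5 + 11\right) + 2 \left(2 \cdot 11 \left(5 + 11\right)\right)^{2}} = 49146 - \frac{2 \cdot 2 \cdot 11 \cdot 16}{29 + 2 \cdot 11 \cdot 16 + 2 \left(2 \cdot 11 \cdot 16\right)^{2}} = 49146 - 2 \cdot 352 \frac{1}{29 + 352 + 2 \cdot 352^{2}} = 49146 - 2 \cdot 352 \frac{1}{29 + 352 + 2 \cdot 123904} = 49146 - 2 \cdot 352 \frac{1}{29 + 352 + 247808} = 49146 - 2 \cdot 352 \cdot \frac{1}{248189} = 49146 - \frac{704}{248189} = \frac{12197495890}{248189}$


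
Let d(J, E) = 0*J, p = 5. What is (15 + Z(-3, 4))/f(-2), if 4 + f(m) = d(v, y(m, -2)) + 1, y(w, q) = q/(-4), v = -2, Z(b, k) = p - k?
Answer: -16/3 ≈ -5.3333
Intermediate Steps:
Z(b, k) = 5 - k
y(w, q) = -q/4 (y(w, q) = q*(-¼) = -q/4)
d(J, E) = 0
f(m) = -3 (f(m) = -4 + (0 + 1) = -4 + 1 = -3)
(15 + Z(-3, 4))/f(-2) = (15 + (5 - 1*4))/(-3) = (15 + (5 - 4))*(-⅓) = (15 + 1)*(-⅓) = 16*(-⅓) = -16/3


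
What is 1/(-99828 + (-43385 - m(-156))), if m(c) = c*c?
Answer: -1/167549 ≈ -5.9684e-6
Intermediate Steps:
m(c) = c**2
1/(-99828 + (-43385 - m(-156))) = 1/(-99828 + (-43385 - 1*(-156)**2)) = 1/(-99828 + (-43385 - 1*24336)) = 1/(-99828 + (-43385 - 24336)) = 1/(-99828 - 67721) = 1/(-167549) = -1/167549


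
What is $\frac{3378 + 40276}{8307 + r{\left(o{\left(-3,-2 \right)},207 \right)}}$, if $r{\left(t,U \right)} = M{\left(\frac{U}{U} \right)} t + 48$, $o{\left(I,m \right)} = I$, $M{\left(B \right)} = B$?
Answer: $\frac{21827}{4176} \approx 5.2268$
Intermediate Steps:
$r{\left(t,U \right)} = 48 + t$ ($r{\left(t,U \right)} = \frac{U}{U} t + 48 = 1 t + 48 = t + 48 = 48 + t$)
$\frac{3378 + 40276}{8307 + r{\left(o{\left(-3,-2 \right)},207 \right)}} = \frac{3378 + 40276}{8307 + \left(48 - 3\right)} = \frac{43654}{8307 + 45} = \frac{43654}{8352} = 43654 \cdot \frac{1}{8352} = \frac{21827}{4176}$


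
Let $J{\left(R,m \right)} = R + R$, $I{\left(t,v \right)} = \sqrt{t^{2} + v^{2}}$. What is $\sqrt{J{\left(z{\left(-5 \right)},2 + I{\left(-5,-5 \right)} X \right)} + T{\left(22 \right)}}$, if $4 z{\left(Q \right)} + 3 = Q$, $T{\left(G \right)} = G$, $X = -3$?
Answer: $3 \sqrt{2} \approx 4.2426$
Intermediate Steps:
$z{\left(Q \right)} = - \frac{3}{4} + \frac{Q}{4}$
$J{\left(R,m \right)} = 2 R$
$\sqrt{J{\left(z{\left(-5 \right)},2 + I{\left(-5,-5 \right)} X \right)} + T{\left(22 \right)}} = \sqrt{2 \left(- \frac{3}{4} + \frac{1}{4} \left(-5\right)\right) + 22} = \sqrt{2 \left(- \frac{3}{4} - \frac{5}{4}\right) + 22} = \sqrt{2 \left(-2\right) + 22} = \sqrt{-4 + 22} = \sqrt{18} = 3 \sqrt{2}$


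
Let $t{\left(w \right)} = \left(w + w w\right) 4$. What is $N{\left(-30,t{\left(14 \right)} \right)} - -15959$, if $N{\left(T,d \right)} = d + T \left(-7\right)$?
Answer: $17009$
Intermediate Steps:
$t{\left(w \right)} = 4 w + 4 w^{2}$ ($t{\left(w \right)} = \left(w + w^{2}\right) 4 = 4 w + 4 w^{2}$)
$N{\left(T,d \right)} = d - 7 T$
$N{\left(-30,t{\left(14 \right)} \right)} - -15959 = \left(4 \cdot 14 \left(1 + 14\right) - -210\right) - -15959 = \left(4 \cdot 14 \cdot 15 + 210\right) + 15959 = \left(840 + 210\right) + 15959 = 1050 + 15959 = 17009$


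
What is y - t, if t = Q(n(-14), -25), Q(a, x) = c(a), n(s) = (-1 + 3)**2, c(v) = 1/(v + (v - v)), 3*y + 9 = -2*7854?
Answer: -20957/4 ≈ -5239.3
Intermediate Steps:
y = -5239 (y = -3 + (-2*7854)/3 = -3 + (1/3)*(-15708) = -3 - 5236 = -5239)
c(v) = 1/v (c(v) = 1/(v + 0) = 1/v)
n(s) = 4 (n(s) = 2**2 = 4)
Q(a, x) = 1/a
t = 1/4 ≈ 0.25000
y - t = -5239 - 1*1/4 = -5239 - 1/4 = -20957/4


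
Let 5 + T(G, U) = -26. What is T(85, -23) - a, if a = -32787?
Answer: 32756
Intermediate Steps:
T(G, U) = -31 (T(G, U) = -5 - 26 = -31)
T(85, -23) - a = -31 - 1*(-32787) = -31 + 32787 = 32756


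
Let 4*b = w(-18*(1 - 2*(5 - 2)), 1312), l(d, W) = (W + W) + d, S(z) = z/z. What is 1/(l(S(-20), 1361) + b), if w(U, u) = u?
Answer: 1/3051 ≈ 0.00032776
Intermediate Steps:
S(z) = 1
l(d, W) = d + 2*W (l(d, W) = 2*W + d = d + 2*W)
b = 328 (b = (¼)*1312 = 328)
1/(l(S(-20), 1361) + b) = 1/((1 + 2*1361) + 328) = 1/((1 + 2722) + 328) = 1/(2723 + 328) = 1/3051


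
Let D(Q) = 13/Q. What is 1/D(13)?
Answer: 1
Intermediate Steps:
1/D(13) = 1/(13/13) = 1/(13*(1/13)) = 1/1 = 1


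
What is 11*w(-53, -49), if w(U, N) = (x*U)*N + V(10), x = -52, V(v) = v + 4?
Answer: -1485330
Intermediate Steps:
V(v) = 4 + v
w(U, N) = 14 - 52*N*U (w(U, N) = (-52*U)*N + (4 + 10) = -52*N*U + 14 = 14 - 52*N*U)
11*w(-53, -49) = 11*(14 - 52*(-49)*(-53)) = 11*(14 - 135044) = 11*(-135030) = -1485330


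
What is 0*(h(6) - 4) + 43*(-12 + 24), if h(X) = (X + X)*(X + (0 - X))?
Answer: 516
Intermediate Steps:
h(X) = 0 (h(X) = (2*X)*(X - X) = (2*X)*0 = 0)
0*(h(6) - 4) + 43*(-12 + 24) = 0*(0 - 4) + 43*(-12 + 24) = 0*(-4) + 43*12 = 0 + 516 = 516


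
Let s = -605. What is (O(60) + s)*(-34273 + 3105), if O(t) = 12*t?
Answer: -3584320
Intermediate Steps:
(O(60) + s)*(-34273 + 3105) = (12*60 - 605)*(-34273 + 3105) = (720 - 605)*(-31168) = 115*(-31168) = -3584320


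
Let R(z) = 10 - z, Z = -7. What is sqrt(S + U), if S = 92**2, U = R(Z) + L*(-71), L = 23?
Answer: 8*sqrt(107) ≈ 82.753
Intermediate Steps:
U = -1616 (U = (10 - 1*(-7)) + 23*(-71) = (10 + 7) - 1633 = 17 - 1633 = -1616)
S = 8464
sqrt(S + U) = sqrt(8464 - 1616) = sqrt(6848) = 8*sqrt(107)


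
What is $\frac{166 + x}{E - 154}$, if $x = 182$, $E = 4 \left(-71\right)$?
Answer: $- \frac{58}{73} \approx -0.79452$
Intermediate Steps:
$E = -284$
$\frac{166 + x}{E - 154} = \frac{166 + 182}{-284 - 154} = \frac{348}{-438} = 348 \left(- \frac{1}{438}\right) = - \frac{58}{73}$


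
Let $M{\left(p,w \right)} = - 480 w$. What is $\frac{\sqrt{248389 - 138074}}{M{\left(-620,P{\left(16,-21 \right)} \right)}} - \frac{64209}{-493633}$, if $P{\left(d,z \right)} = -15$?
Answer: $\frac{64209}{493633} + \frac{\sqrt{110315}}{7200} \approx 0.1762$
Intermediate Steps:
$\frac{\sqrt{248389 - 138074}}{M{\left(-620,P{\left(16,-21 \right)} \right)}} - \frac{64209}{-493633} = \frac{\sqrt{248389 - 138074}}{\left(-480\right) \left(-15\right)} - \frac{64209}{-493633} = \frac{\sqrt{110315}}{7200} - - \frac{64209}{493633} = \sqrt{110315} \cdot \frac{1}{7200} + \frac{64209}{493633} = \frac{\sqrt{110315}}{7200} + \frac{64209}{493633} = \frac{64209}{493633} + \frac{\sqrt{110315}}{7200}$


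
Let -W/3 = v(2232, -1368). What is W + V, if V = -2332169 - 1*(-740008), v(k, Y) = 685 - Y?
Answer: -1598320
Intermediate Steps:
V = -1592161 (V = -2332169 + 740008 = -1592161)
W = -6159 (W = -3*(685 - 1*(-1368)) = -3*(685 + 1368) = -3*2053 = -6159)
W + V = -6159 - 1592161 = -1598320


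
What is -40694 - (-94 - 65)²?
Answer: -65975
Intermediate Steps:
-40694 - (-94 - 65)² = -40694 - 1*(-159)² = -40694 - 1*25281 = -40694 - 25281 = -65975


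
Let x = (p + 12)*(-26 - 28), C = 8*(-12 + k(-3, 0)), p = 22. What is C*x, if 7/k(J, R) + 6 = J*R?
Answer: 193392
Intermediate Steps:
k(J, R) = 7/(-6 + J*R)
C = -316/3 (C = 8*(-12 + 7/(-6 - 3*0)) = 8*(-12 + 7/(-6 + 0)) = 8*(-12 + 7/(-6)) = 8*(-12 + 7*(-⅙)) = 8*(-12 - 7/6) = 8*(-79/6) = -316/3 ≈ -105.33)
x = -1836 (x = (22 + 12)*(-26 - 28) = 34*(-54) = -1836)
C*x = -316/3*(-1836) = 193392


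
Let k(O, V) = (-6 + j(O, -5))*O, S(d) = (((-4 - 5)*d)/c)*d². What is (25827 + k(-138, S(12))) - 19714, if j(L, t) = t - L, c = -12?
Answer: -11413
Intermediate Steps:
S(d) = 3*d³/4 (S(d) = (((-4 - 5)*d)/(-12))*d² = (-9*d*(-1/12))*d² = (3*d/4)*d² = 3*d³/4)
k(O, V) = O*(-11 - O) (k(O, V) = (-6 + (-5 - O))*O = (-11 - O)*O = O*(-11 - O))
(25827 + k(-138, S(12))) - 19714 = (25827 - 1*(-138)*(11 - 138)) - 19714 = (25827 - 1*(-138)*(-127)) - 19714 = (25827 - 17526) - 19714 = 8301 - 19714 = -11413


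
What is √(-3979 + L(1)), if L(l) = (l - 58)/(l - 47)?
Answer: I*√8416942/46 ≈ 63.07*I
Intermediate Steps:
L(l) = (-58 + l)/(-47 + l)
√(-3979 + L(1)) = √(-3979 + (-58 + 1)/(-47 + 1)) = √(-3979 - 57/(-46)) = √(-3979 - 1/46*(-57)) = √(-3979 + 57/46) = √(-182977/46) = I*√8416942/46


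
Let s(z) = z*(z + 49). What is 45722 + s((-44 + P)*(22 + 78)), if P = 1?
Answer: 18325022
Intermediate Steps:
s(z) = z*(49 + z)
45722 + s((-44 + P)*(22 + 78)) = 45722 + ((-44 + 1)*(22 + 78))*(49 + (-44 + 1)*(22 + 78)) = 45722 + (-43*100)*(49 - 43*100) = 45722 - 4300*(49 - 4300) = 45722 - 4300*(-4251) = 45722 + 18279300 = 18325022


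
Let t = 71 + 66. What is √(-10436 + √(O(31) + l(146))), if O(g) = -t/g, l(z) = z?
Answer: √(-10028996 + 31*√136059)/31 ≈ 102.1*I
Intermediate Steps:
t = 137
O(g) = -137/g
√(-10436 + √(O(31) + l(146))) = √(-10436 + √(-137/31 + 146)) = √(-10436 + √(4389/31)) = √(-10436 + √136059/31)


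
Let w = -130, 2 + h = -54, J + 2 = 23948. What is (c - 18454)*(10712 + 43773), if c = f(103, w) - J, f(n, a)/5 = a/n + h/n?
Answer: -237997563050/103 ≈ -2.3107e+9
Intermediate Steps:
J = 23946 (J = -2 + 23948 = 23946)
h = -56 (h = -2 - 54 = -56)
f(n, a) = -280/n + 5*a/n (f(n, a) = 5*(a/n - 56/n) = 5*(-56/n + a/n) = -280/n + 5*a/n)
c = -2467368/103 (c = 5*(-56 - 130)/103 - 1*23946 = 5*(1/103)*(-186) - 23946 = -930/103 - 23946 = -2467368/103 ≈ -23955.)
(c - 18454)*(10712 + 43773) = (-2467368/103 - 18454)*(10712 + 43773) = -4368130/103*54485 = -237997563050/103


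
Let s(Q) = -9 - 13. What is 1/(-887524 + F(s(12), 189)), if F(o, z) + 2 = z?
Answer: -1/887337 ≈ -1.1270e-6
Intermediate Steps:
s(Q) = -22
F(o, z) = -2 + z
1/(-887524 + F(s(12), 189)) = 1/(-887524 + (-2 + 189)) = 1/(-887524 + 187) = 1/(-887337) = -1/887337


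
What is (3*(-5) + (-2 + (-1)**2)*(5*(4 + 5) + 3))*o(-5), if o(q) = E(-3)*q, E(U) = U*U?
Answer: 2835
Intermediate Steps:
E(U) = U**2
o(q) = 9*q (o(q) = (-3)**2*q = 9*q)
(3*(-5) + (-2 + (-1)**2)*(5*(4 + 5) + 3))*o(-5) = (3*(-5) + (-2 + (-1)**2)*(5*(4 + 5) + 3))*(9*(-5)) = (-15 + (-2 + 1)*(5*9 + 3))*(-45) = (-15 - (45 + 3))*(-45) = (-15 - 1*48)*(-45) = (-15 - 48)*(-45) = -63*(-45) = 2835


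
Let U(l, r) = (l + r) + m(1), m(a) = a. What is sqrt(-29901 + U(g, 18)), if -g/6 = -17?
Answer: 2*I*sqrt(7445) ≈ 172.57*I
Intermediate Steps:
g = 102 (g = -6*(-17) = 102)
U(l, r) = 1 + l + r (U(l, r) = (l + r) + 1 = 1 + l + r)
sqrt(-29901 + U(g, 18)) = sqrt(-29901 + (1 + 102 + 18)) = sqrt(-29901 + 121) = sqrt(-29780) = 2*I*sqrt(7445)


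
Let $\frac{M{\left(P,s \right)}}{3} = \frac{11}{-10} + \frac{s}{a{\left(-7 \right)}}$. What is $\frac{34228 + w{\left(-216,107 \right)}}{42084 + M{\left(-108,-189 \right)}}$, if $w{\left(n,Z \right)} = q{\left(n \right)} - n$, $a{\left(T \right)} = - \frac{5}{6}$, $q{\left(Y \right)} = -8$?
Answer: $\frac{344360}{427611} \approx 0.80531$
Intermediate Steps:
$a{\left(T \right)} = - \frac{5}{6}$ ($a{\left(T \right)} = \left(-5\right) \frac{1}{6} = - \frac{5}{6}$)
$w{\left(n,Z \right)} = -8 - n$
$M{\left(P,s \right)} = - \frac{33}{10} - \frac{18 s}{5}$ ($M{\left(P,s \right)} = 3 \left(\frac{11}{-10} + \frac{s}{- \frac{5}{6}}\right) = 3 \left(11 \left(- \frac{1}{10}\right) + s \left(- \frac{6}{5}\right)\right) = 3 \left(- \frac{11}{10} - \frac{6 s}{5}\right) = - \frac{33}{10} - \frac{18 s}{5}$)
$\frac{34228 + w{\left(-216,107 \right)}}{42084 + M{\left(-108,-189 \right)}} = \frac{34228 - -208}{42084 - - \frac{6771}{10}} = \frac{34228 + \left(-8 + 216\right)}{42084 + \left(- \frac{33}{10} + \frac{3402}{5}\right)} = \frac{34228 + 208}{42084 + \frac{6771}{10}} = \frac{34436}{\frac{427611}{10}} = 34436 \cdot \frac{10}{427611} = \frac{344360}{427611}$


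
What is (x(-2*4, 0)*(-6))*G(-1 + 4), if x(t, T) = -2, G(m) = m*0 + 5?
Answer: 60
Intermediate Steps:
G(m) = 5 (G(m) = 0 + 5 = 5)
(x(-2*4, 0)*(-6))*G(-1 + 4) = -2*(-6)*5 = 12*5 = 60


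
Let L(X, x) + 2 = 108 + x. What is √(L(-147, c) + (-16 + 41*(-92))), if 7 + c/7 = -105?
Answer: I*√4466 ≈ 66.828*I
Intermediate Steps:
c = -784 (c = -49 + 7*(-105) = -49 - 735 = -784)
L(X, x) = 106 + x (L(X, x) = -2 + (108 + x) = 106 + x)
√(L(-147, c) + (-16 + 41*(-92))) = √((106 - 784) + (-16 + 41*(-92))) = √(-678 + (-16 - 3772)) = √(-678 - 3788) = √(-4466) = I*√4466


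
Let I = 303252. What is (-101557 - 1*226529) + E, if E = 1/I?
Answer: -99492735671/303252 ≈ -3.2809e+5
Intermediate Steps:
E = 1/303252 ≈ 3.2976e-6
(-101557 - 1*226529) + E = (-101557 - 1*226529) + 1/303252 = (-101557 - 226529) + 1/303252 = -328086 + 1/303252 = -99492735671/303252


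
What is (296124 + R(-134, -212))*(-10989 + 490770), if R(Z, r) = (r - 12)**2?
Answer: 166148160300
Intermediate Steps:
R(Z, r) = (-12 + r)**2
(296124 + R(-134, -212))*(-10989 + 490770) = (296124 + (-12 - 212)**2)*(-10989 + 490770) = (296124 + (-224)**2)*479781 = (296124 + 50176)*479781 = 346300*479781 = 166148160300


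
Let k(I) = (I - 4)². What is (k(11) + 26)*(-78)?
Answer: -5850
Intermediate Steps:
k(I) = (-4 + I)²
(k(11) + 26)*(-78) = ((-4 + 11)² + 26)*(-78) = (7² + 26)*(-78) = (49 + 26)*(-78) = 75*(-78) = -5850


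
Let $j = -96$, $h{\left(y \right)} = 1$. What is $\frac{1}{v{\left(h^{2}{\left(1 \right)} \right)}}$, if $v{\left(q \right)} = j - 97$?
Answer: $- \frac{1}{193} \approx -0.0051813$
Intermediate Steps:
$v{\left(q \right)} = -193$ ($v{\left(q \right)} = -96 - 97 = -193$)
$\frac{1}{v{\left(h^{2}{\left(1 \right)} \right)}} = \frac{1}{-193} = - \frac{1}{193}$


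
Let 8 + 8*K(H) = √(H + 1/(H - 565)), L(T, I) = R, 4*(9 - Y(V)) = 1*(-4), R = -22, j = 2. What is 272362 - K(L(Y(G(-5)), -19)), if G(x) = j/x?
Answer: 272363 - 3*I*√842345/4696 ≈ 2.7236e+5 - 0.58632*I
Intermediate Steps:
G(x) = 2/x
Y(V) = 10 (Y(V) = 9 - (-4)/4 = 9 - ¼*(-4) = 9 + 1 = 10)
L(T, I) = -22
K(H) = -1 + √(H + 1/(-565 + H))/8 (K(H) = -1 + √(H + 1/(H - 565))/8 = -1 + √(H + 1/(-565 + H))/8)
272362 - K(L(Y(G(-5)), -19)) = 272362 - (-1 + √((1 - 22*(-565 - 22))/(-565 - 22))/8) = 272362 - (-1 + √((1 - 22*(-587))/(-587))/8) = 272362 - (-1 + √(-(1 + 12914)/587)/8) = 272362 - (-1 + √(-1/587*12915)/8) = 272362 - (-1 + √(-12915/587)/8) = 272362 - (-1 + (3*I*√842345/587)/8) = 272362 - (-1 + 3*I*√842345/4696) = 272362 + (1 - 3*I*√842345/4696) = 272363 - 3*I*√842345/4696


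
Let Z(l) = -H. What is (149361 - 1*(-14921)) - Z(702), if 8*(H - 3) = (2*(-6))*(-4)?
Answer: 164291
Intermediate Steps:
H = 9 (H = 3 + ((2*(-6))*(-4))/8 = 3 + (-12*(-4))/8 = 3 + (⅛)*48 = 3 + 6 = 9)
Z(l) = -9 (Z(l) = -1*9 = -9)
(149361 - 1*(-14921)) - Z(702) = (149361 - 1*(-14921)) - 1*(-9) = (149361 + 14921) + 9 = 164282 + 9 = 164291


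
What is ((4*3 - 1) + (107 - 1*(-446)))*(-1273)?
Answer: -717972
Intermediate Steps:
((4*3 - 1) + (107 - 1*(-446)))*(-1273) = ((12 - 1) + (107 + 446))*(-1273) = (11 + 553)*(-1273) = 564*(-1273) = -717972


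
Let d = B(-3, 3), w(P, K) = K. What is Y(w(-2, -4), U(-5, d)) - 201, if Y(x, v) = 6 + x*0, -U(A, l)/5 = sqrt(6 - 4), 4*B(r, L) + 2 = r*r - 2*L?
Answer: -195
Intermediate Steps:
B(r, L) = -1/2 - L/2 + r**2/4 (B(r, L) = -1/2 + (r*r - 2*L)/4 = -1/2 + (r**2 - 2*L)/4 = -1/2 + (-L/2 + r**2/4) = -1/2 - L/2 + r**2/4)
d = 1/4 (d = -1/2 - 1/2*3 + (1/4)*(-3)**2 = -1/2 - 3/2 + (1/4)*9 = -1/2 - 3/2 + 9/4 = 1/4 ≈ 0.25000)
U(A, l) = -5*sqrt(2) (U(A, l) = -5*sqrt(6 - 4) = -5*sqrt(2))
Y(x, v) = 6 (Y(x, v) = 6 + 0 = 6)
Y(w(-2, -4), U(-5, d)) - 201 = 6 - 201 = -195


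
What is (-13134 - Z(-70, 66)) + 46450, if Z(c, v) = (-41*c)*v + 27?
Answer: -156131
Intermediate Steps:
Z(c, v) = 27 - 41*c*v (Z(c, v) = -41*c*v + 27 = 27 - 41*c*v)
(-13134 - Z(-70, 66)) + 46450 = (-13134 - (27 - 41*(-70)*66)) + 46450 = (-13134 - (27 + 189420)) + 46450 = (-13134 - 1*189447) + 46450 = (-13134 - 189447) + 46450 = -202581 + 46450 = -156131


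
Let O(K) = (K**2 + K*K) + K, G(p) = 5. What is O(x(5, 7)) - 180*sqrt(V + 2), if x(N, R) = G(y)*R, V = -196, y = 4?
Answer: 2485 - 180*I*sqrt(194) ≈ 2485.0 - 2507.1*I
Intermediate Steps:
x(N, R) = 5*R
O(K) = K + 2*K**2 (O(K) = (K**2 + K**2) + K = 2*K**2 + K = K + 2*K**2)
O(x(5, 7)) - 180*sqrt(V + 2) = (5*7)*(1 + 2*(5*7)) - 180*sqrt(-196 + 2) = 35*(1 + 2*35) - 180*I*sqrt(194) = 35*(1 + 70) - 180*I*sqrt(194) = 35*71 - 180*I*sqrt(194) = 2485 - 180*I*sqrt(194)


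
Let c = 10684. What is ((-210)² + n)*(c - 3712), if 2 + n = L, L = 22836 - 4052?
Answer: 438413304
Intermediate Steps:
L = 18784
n = 18782 (n = -2 + 18784 = 18782)
((-210)² + n)*(c - 3712) = ((-210)² + 18782)*(10684 - 3712) = (44100 + 18782)*6972 = 62882*6972 = 438413304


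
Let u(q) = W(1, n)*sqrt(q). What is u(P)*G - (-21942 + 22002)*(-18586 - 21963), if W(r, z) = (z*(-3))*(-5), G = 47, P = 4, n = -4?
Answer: 2427300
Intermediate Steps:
W(r, z) = 15*z (W(r, z) = -3*z*(-5) = 15*z)
u(q) = -60*sqrt(q) (u(q) = (15*(-4))*sqrt(q) = -60*sqrt(q))
u(P)*G - (-21942 + 22002)*(-18586 - 21963) = -60*sqrt(4)*47 - (-21942 + 22002)*(-18586 - 21963) = -60*2*47 - 60*(-40549) = -120*47 - 1*(-2432940) = -5640 + 2432940 = 2427300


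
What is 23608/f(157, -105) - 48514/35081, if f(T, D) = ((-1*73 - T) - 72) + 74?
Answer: -209813360/1999617 ≈ -104.93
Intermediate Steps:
f(T, D) = -71 - T (f(T, D) = ((-73 - T) - 72) + 74 = (-145 - T) + 74 = -71 - T)
23608/f(157, -105) - 48514/35081 = 23608/(-71 - 1*157) - 48514/35081 = 23608/(-71 - 157) - 48514*1/35081 = 23608/(-228) - 48514/35081 = 23608*(-1/228) - 48514/35081 = -5902/57 - 48514/35081 = -209813360/1999617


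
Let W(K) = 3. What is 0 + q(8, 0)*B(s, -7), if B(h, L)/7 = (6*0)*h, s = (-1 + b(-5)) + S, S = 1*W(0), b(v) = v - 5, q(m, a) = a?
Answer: 0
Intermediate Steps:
b(v) = -5 + v
S = 3 (S = 1*3 = 3)
s = -8 (s = (-1 + (-5 - 5)) + 3 = (-1 - 10) + 3 = -11 + 3 = -8)
B(h, L) = 0 (B(h, L) = 7*((6*0)*h) = 7*(0*h) = 7*0 = 0)
0 + q(8, 0)*B(s, -7) = 0 + 0*0 = 0 + 0 = 0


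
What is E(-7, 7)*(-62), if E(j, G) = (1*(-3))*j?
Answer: -1302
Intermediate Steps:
E(j, G) = -3*j
E(-7, 7)*(-62) = -3*(-7)*(-62) = 21*(-62) = -1302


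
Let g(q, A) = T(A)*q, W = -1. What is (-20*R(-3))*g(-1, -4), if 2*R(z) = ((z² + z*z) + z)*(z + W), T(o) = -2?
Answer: 1200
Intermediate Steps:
R(z) = (-1 + z)*(z + 2*z²)/2 (R(z) = (((z² + z*z) + z)*(z - 1))/2 = (((z² + z²) + z)*(-1 + z))/2 = ((2*z² + z)*(-1 + z))/2 = ((z + 2*z²)*(-1 + z))/2 = ((-1 + z)*(z + 2*z²))/2 = (-1 + z)*(z + 2*z²)/2)
g(q, A) = -2*q
(-20*R(-3))*g(-1, -4) = (-10*(-3)*(-1 - 1*(-3) + 2*(-3)²))*(-2*(-1)) = -10*(-3)*(-1 + 3 + 2*9)*2 = -10*(-3)*(-1 + 3 + 18)*2 = -10*(-3)*20*2 = -20*(-30)*2 = 600*2 = 1200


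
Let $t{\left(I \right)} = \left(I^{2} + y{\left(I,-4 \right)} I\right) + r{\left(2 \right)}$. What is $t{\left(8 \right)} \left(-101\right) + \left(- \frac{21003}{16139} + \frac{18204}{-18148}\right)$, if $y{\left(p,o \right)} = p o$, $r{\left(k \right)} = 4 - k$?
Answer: $\frac{1404973779970}{73222643} \approx 19188.0$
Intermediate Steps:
$y{\left(p,o \right)} = o p$
$t{\left(I \right)} = 2 - 3 I^{2}$ ($t{\left(I \right)} = \left(I^{2} + - 4 I I\right) + \left(4 - 2\right) = \left(I^{2} - 4 I^{2}\right) + \left(4 - 2\right) = - 3 I^{2} + 2 = 2 - 3 I^{2}$)
$t{\left(8 \right)} \left(-101\right) + \left(- \frac{21003}{16139} + \frac{18204}{-18148}\right) = \left(2 - 3 \cdot 8^{2}\right) \left(-101\right) + \left(- \frac{21003}{16139} + \frac{18204}{-18148}\right) = \left(2 - 192\right) \left(-101\right) + \left(\left(-21003\right) \frac{1}{16139} + 18204 \left(- \frac{1}{18148}\right)\right) = \left(2 - 192\right) \left(-101\right) - \frac{168739200}{73222643} = \left(-190\right) \left(-101\right) - \frac{168739200}{73222643} = 19190 - \frac{168739200}{73222643} = \frac{1404973779970}{73222643}$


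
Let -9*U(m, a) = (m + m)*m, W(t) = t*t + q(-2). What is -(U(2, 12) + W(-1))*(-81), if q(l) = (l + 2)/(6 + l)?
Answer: 9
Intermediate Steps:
q(l) = (2 + l)/(6 + l)
W(t) = t**2 (W(t) = t*t + (2 - 2)/(6 - 2) = t**2 + 0/4 = t**2 + (1/4)*0 = t**2 + 0 = t**2)
U(m, a) = -2*m**2/9 (U(m, a) = -(m + m)*m/9 = -2*m*m/9 = -2*m**2/9)
-(U(2, 12) + W(-1))*(-81) = -(-2/9*2**2 + (-1)**2)*(-81) = -(-2/9*4 + 1)*(-81) = -(-8/9 + 1)*(-81) = -(-81)/9 = -1*(-9) = 9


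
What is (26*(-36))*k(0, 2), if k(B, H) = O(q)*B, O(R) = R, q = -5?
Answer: 0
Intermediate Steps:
k(B, H) = -5*B
(26*(-36))*k(0, 2) = (26*(-36))*(-5*0) = -936*0 = 0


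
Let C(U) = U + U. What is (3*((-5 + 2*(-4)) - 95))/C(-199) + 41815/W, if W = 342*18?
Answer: 9318457/1225044 ≈ 7.6066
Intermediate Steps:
C(U) = 2*U
W = 6156
(3*((-5 + 2*(-4)) - 95))/C(-199) + 41815/W = (3*((-5 + 2*(-4)) - 95))/((2*(-199))) + 41815/6156 = (3*((-5 - 8) - 95))/(-398) + 41815*(1/6156) = (3*(-13 - 95))*(-1/398) + 41815/6156 = (3*(-108))*(-1/398) + 41815/6156 = -324*(-1/398) + 41815/6156 = 162/199 + 41815/6156 = 9318457/1225044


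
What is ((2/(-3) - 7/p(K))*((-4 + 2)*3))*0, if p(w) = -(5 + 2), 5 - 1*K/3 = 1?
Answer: 0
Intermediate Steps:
K = 12 (K = 15 - 3*1 = 15 - 3 = 12)
p(w) = -7 (p(w) = -1*7 = -7)
((2/(-3) - 7/p(K))*((-4 + 2)*3))*0 = ((2/(-3) - 7/(-7))*((-4 + 2)*3))*0 = ((2*(-⅓) - 7*(-⅐))*(-2*3))*0 = ((-⅔ + 1)*(-6))*0 = ((⅓)*(-6))*0 = -2*0 = 0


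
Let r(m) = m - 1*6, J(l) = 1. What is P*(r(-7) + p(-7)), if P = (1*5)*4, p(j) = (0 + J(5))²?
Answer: -240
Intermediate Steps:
p(j) = 1 (p(j) = (0 + 1)² = 1² = 1)
r(m) = -6 + m (r(m) = m - 6 = -6 + m)
P = 20 (P = 5*4 = 20)
P*(r(-7) + p(-7)) = 20*((-6 - 7) + 1) = 20*(-13 + 1) = 20*(-12) = -240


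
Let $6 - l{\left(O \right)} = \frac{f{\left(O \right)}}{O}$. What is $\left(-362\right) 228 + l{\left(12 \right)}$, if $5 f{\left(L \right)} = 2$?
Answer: $- \frac{2475901}{30} \approx -82530.0$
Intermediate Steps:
$f{\left(L \right)} = \frac{2}{5}$ ($f{\left(L \right)} = \frac{1}{5} \cdot 2 = \frac{2}{5}$)
$l{\left(O \right)} = 6 - \frac{2}{5 O}$
$\left(-362\right) 228 + l{\left(12 \right)} = \left(-362\right) 228 + \left(6 - \frac{2}{5 \cdot 12}\right) = -82536 + \left(6 - \frac{1}{30}\right) = -82536 + \frac{179}{30} = - \frac{2475901}{30}$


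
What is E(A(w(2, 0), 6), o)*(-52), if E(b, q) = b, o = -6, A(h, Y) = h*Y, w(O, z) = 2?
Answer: -624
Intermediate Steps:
A(h, Y) = Y*h
E(A(w(2, 0), 6), o)*(-52) = (6*2)*(-52) = 12*(-52) = -624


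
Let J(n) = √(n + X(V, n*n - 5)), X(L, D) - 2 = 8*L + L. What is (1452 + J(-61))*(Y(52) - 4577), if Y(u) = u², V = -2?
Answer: -2719596 - 1873*I*√77 ≈ -2.7196e+6 - 16436.0*I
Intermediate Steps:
X(L, D) = 2 + 9*L (X(L, D) = 2 + (8*L + L) = 2 + 9*L)
J(n) = √(-16 + n) (J(n) = √(n + (2 + 9*(-2))) = √(n + (2 - 18)) = √(n - 16) = √(-16 + n))
(1452 + J(-61))*(Y(52) - 4577) = (1452 + √(-16 - 61))*(52² - 4577) = (1452 + √(-77))*(2704 - 4577) = (1452 + I*√77)*(-1873) = -2719596 - 1873*I*√77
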